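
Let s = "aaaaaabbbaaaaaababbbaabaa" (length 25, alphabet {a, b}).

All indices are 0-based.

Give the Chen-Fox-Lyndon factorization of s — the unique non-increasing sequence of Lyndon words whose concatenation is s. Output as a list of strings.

["aaaaaabbb", "aaaaaababbbaab", "a", "a"]

emit factor 1: 'aaaaaabbb' (i=0, period=9)
emit factor 2: 'aaaaaababbbaab' (i=9, period=14)
emit factor 3: 'a' (i=23, period=1)
emit factor 4: 'a' (i=24, period=1)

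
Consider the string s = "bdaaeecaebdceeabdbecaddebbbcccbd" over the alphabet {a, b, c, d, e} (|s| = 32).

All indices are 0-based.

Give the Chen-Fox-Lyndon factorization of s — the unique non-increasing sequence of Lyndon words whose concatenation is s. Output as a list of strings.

emit factor 1: 'bd' (i=0, period=2)
emit factor 2: 'aaeecaebdceeabdbecaddebbbcccbd' (i=2, period=30)

["bd", "aaeecaebdceeabdbecaddebbbcccbd"]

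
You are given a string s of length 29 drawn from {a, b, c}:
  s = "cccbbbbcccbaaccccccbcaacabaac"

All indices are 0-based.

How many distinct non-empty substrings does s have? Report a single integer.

rank | idx | suffix
   0 |  26 | aac
   1 |  21 | aacabaac
   2 |  11 | aaccccccbcaacabaac
   3 |  24 | abaac
   4 |  27 | ac
   5 |  22 | acabaac
   6 |  12 | accccccbcaacabaac
   7 |  25 | baac
   8 |  10 | baaccccccbcaacabaac
   9 |   3 | bbbbcccbaaccccccbcaacabaac
  10 |   4 | bbbcccbaaccccccbcaacabaac
  11 |   5 | bbcccbaaccccccbcaacabaac
  12 |  19 | bcaacabaac
  13 |   6 | bcccbaaccccccbcaacabaac
  14 |  28 | c
  15 |  20 | caacabaac
  16 |  23 | cabaac
  17 |   9 | cbaaccccccbcaacabaac
  18 |   2 | cbbbbcccbaaccccccbcaacabaac
  19 |  18 | cbcaacabaac
  20 |   8 | ccbaaccccccbcaacabaac
  21 |   1 | ccbbbbcccbaaccccccbcaacabaac
  22 |  17 | ccbcaacabaac
  23 |   7 | cccbaaccccccbcaacabaac
  24 |   0 | cccbbbbcccbaaccccccbcaacabaac
  25 |  16 | cccbcaacabaac
  26 |  15 | ccccbcaacabaac
  27 |  14 | cccccbcaacabaac
  28 |  13 | ccccccbcaacabaac

SA = [26, 21, 11, 24, 27, 22, 12, 25, 10, 3, 4, 5, 19, 6, 28, 20, 23, 9, 2, 18, 8, 1, 17, 7, 0, 16, 15, 14, 13]
i: (SA[i-1],SA[i]) lcp shared
  1: (26,21) 3 'aac'
  2: (21,11) 3 'aac'
  3: (11,24) 1 'a'
  4: (24,27) 1 'a'
  5: (27,22) 2 'ac'
  6: (22,12) 2 'ac'
  7: (12,25) 0 ''
  8: (25,10) 4 'baac'
  9: (10,3) 1 'b'
  10: (3,4) 3 'bbb'
  11: (4,5) 2 'bb'
  12: (5,19) 1 'b'
  13: (19,6) 2 'bc'
  14: (6,28) 0 ''
  15: (28,20) 1 'c'
  16: (20,23) 2 'ca'
  17: (23,9) 1 'c'
  18: (9,2) 2 'cb'
  19: (2,18) 2 'cb'
  20: (18,8) 1 'c'
  21: (8,1) 3 'ccb'
  22: (1,17) 3 'ccb'
  23: (17,7) 2 'cc'
  24: (7,0) 4 'cccb'
  25: (0,16) 4 'cccb'
  26: (16,15) 3 'ccc'
  27: (15,14) 4 'cccc'
  28: (14,13) 5 'ccccc'

n(n+1)/2 = 29·30/2 = 435
Σ LCP = 0 + 3 + 3 + 1 + 1 + 2 + 2 + 0 + 4 + 1 + 3 + 2 + 1 + 2 + 0 + 1 + 2 + 1 + 2 + 2 + 1 + 3 + 3 + 2 + 4 + 4 + 3 + 4 + 5 = 62
distinct = 435 − 62 = 373

373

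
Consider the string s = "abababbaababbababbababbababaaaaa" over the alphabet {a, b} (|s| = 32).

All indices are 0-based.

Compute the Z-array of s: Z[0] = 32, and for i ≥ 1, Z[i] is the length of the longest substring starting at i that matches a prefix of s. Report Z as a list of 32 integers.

[32, 0, 4, 0, 2, 0, 0, 1, 4, 0, 2, 0, 0, 4, 0, 2, 0, 0, 4, 0, 2, 0, 0, 5, 0, 3, 0, 1, 1, 1, 1, 1]

Z[0]=32
i=1: i≥r, start 0; Z[1]=0
i=2: i≥r, start 0; Z[2]=4 scan→box=[2,6)
i=3: min(r-i=3, Z[1]=0)=0; Z[3]=0
i=4: min(r-i=2, Z[2]=4)=2; Z[4]=2
i=5: min(r-i=1, Z[3]=0)=0; Z[5]=0
i=6: i≥r, start 0; Z[6]=0
i=7: i≥r, start 0; Z[7]=1 scan→box=[7,8)
i=8: i≥r, start 0; Z[8]=4 scan→box=[8,12)
i=9: min(r-i=3, Z[1]=0)=0; Z[9]=0
i=10: min(r-i=2, Z[2]=4)=2; Z[10]=2
i=11: min(r-i=1, Z[3]=0)=0; Z[11]=0
i=12: i≥r, start 0; Z[12]=0
i=13: i≥r, start 0; Z[13]=4 scan→box=[13,17)
i=14: min(r-i=3, Z[1]=0)=0; Z[14]=0
i=15: min(r-i=2, Z[2]=4)=2; Z[15]=2
i=16: min(r-i=1, Z[3]=0)=0; Z[16]=0
i=17: i≥r, start 0; Z[17]=0
i=18: i≥r, start 0; Z[18]=4 scan→box=[18,22)
i=19: min(r-i=3, Z[1]=0)=0; Z[19]=0
i=20: min(r-i=2, Z[2]=4)=2; Z[20]=2
i=21: min(r-i=1, Z[3]=0)=0; Z[21]=0
i=22: i≥r, start 0; Z[22]=0
i=23: i≥r, start 0; Z[23]=5 scan→box=[23,28)
i=24: min(r-i=4, Z[1]=0)=0; Z[24]=0
i=25: min(r-i=3, Z[2]=4)=3; Z[25]=3
i=26: min(r-i=2, Z[3]=0)=0; Z[26]=0
i=27: min(r-i=1, Z[4]=2)=1; Z[27]=1
i=28: i≥r, start 0; Z[28]=1 scan→box=[28,29)
i=29: i≥r, start 0; Z[29]=1 scan→box=[29,30)
i=30: i≥r, start 0; Z[30]=1 scan→box=[30,31)
i=31: i≥r, start 0; Z[31]=1 scan→box=[31,32)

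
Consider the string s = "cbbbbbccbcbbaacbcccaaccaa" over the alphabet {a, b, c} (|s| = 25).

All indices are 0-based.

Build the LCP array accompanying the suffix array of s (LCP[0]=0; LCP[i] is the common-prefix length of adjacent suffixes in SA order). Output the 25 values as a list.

rank | idx | suffix
   0 |  24 | a
   1 |  23 | aa
   2 |  12 | aacbcccaaccaa
   3 |  19 | aaccaa
   4 |  13 | acbcccaaccaa
   5 |  20 | accaa
   6 |  11 | baacbcccaaccaa
   7 |  10 | bbaacbcccaaccaa
   8 |   1 | bbbbbccbcbbaacbcccaaccaa
   9 |   2 | bbbbccbcbbaacbcccaaccaa
  10 |   3 | bbbccbcbbaacbcccaaccaa
  11 |   4 | bbccbcbbaacbcccaaccaa
  12 |   8 | bcbbaacbcccaaccaa
  13 |   5 | bccbcbbaacbcccaaccaa
  14 |  15 | bcccaaccaa
  15 |  22 | caa
  16 |  18 | caaccaa
  17 |   9 | cbbaacbcccaaccaa
  18 |   0 | cbbbbbccbcbbaacbcccaaccaa
  19 |   7 | cbcbbaacbcccaaccaa
  20 |  14 | cbcccaaccaa
  21 |  21 | ccaa
  22 |  17 | ccaaccaa
  23 |   6 | ccbcbbaacbcccaaccaa
  24 |  16 | cccaaccaa

SA = [24, 23, 12, 19, 13, 20, 11, 10, 1, 2, 3, 4, 8, 5, 15, 22, 18, 9, 0, 7, 14, 21, 17, 6, 16]
i: (SA[i-1],SA[i]) lcp shared
  1: (24,23) 1 'a'
  2: (23,12) 2 'aa'
  3: (12,19) 3 'aac'
  4: (19,13) 1 'a'
  5: (13,20) 2 'ac'
  6: (20,11) 0 ''
  7: (11,10) 1 'b'
  8: (10,1) 2 'bb'
  9: (1,2) 4 'bbbb'
  10: (2,3) 3 'bbb'
  11: (3,4) 2 'bb'
  12: (4,8) 1 'b'
  13: (8,5) 2 'bc'
  14: (5,15) 3 'bcc'
  15: (15,22) 0 ''
  16: (22,18) 3 'caa'
  17: (18,9) 1 'c'
  18: (9,0) 3 'cbb'
  19: (0,7) 2 'cb'
  20: (7,14) 3 'cbc'
  21: (14,21) 1 'c'
  22: (21,17) 4 'ccaa'
  23: (17,6) 2 'cc'
  24: (6,16) 2 'cc'

[0, 1, 2, 3, 1, 2, 0, 1, 2, 4, 3, 2, 1, 2, 3, 0, 3, 1, 3, 2, 3, 1, 4, 2, 2]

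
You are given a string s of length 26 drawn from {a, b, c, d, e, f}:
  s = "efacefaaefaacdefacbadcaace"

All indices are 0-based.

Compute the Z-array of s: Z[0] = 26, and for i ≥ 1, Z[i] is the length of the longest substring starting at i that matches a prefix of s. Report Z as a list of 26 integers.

[26, 0, 0, 0, 3, 0, 0, 0, 3, 0, 0, 0, 0, 0, 4, 0, 0, 0, 0, 0, 0, 0, 0, 0, 0, 1]

Z[0]=26
i=1: outside box; Z[1]=0
i=2: outside box; Z[2]=0
i=3: outside box; Z[3]=0
i=4: outside box; Z[4]=3 grow→box=[4,7)
i=5: min(r-i=2, Z[1]=0)=0; Z[5]=0
i=6: min(r-i=1, Z[2]=0)=0; Z[6]=0
i=7: outside box; Z[7]=0
i=8: outside box; Z[8]=3 grow→box=[8,11)
i=9: min(r-i=2, Z[1]=0)=0; Z[9]=0
i=10: min(r-i=1, Z[2]=0)=0; Z[10]=0
i=11: outside box; Z[11]=0
i=12: outside box; Z[12]=0
i=13: outside box; Z[13]=0
i=14: outside box; Z[14]=4 grow→box=[14,18)
i=15: min(r-i=3, Z[1]=0)=0; Z[15]=0
i=16: min(r-i=2, Z[2]=0)=0; Z[16]=0
i=17: min(r-i=1, Z[3]=0)=0; Z[17]=0
i=18: outside box; Z[18]=0
i=19: outside box; Z[19]=0
i=20: outside box; Z[20]=0
i=21: outside box; Z[21]=0
i=22: outside box; Z[22]=0
i=23: outside box; Z[23]=0
i=24: outside box; Z[24]=0
i=25: outside box; Z[25]=1 grow→box=[25,26)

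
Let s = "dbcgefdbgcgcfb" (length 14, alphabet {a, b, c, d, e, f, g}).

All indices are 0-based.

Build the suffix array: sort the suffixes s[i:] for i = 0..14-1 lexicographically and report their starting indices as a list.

[13, 1, 7, 11, 9, 2, 0, 6, 4, 12, 5, 10, 8, 3]

rank | idx | suffix
   0 |  13 | b
   1 |   1 | bcgefdbgcgcfb
   2 |   7 | bgcgcfb
   3 |  11 | cfb
   4 |   9 | cgcfb
   5 |   2 | cgefdbgcgcfb
   6 |   0 | dbcgefdbgcgcfb
   7 |   6 | dbgcgcfb
   8 |   4 | efdbgcgcfb
   9 |  12 | fb
  10 |   5 | fdbgcgcfb
  11 |  10 | gcfb
  12 |   8 | gcgcfb
  13 |   3 | gefdbgcgcfb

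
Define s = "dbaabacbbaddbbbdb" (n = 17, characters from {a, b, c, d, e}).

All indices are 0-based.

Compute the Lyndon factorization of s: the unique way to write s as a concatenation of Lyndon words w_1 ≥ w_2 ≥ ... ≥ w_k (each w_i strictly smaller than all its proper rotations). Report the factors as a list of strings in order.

emit factor 1: 'd' (i=0, period=1)
emit factor 2: 'b' (i=1, period=1)
emit factor 3: 'aabacbbaddbbbdb' (i=2, period=15)

["d", "b", "aabacbbaddbbbdb"]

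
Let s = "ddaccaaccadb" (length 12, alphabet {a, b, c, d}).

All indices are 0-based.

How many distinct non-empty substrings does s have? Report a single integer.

64

rank→(start, suffix):
  0 → (5, 'aaccadb')
  1 → (2, 'accaaccadb')
  2 → (6, 'accadb')
  3 → (9, 'adb')
  4 → (11, 'b')
  5 → (4, 'caaccadb')
  6 → (8, 'cadb')
  7 → (3, 'ccaaccadb')
  8 → (7, 'ccadb')
  9 → (1, 'daccaaccadb')
  10 → (10, 'db')
  11 → (0, 'ddaccaaccadb')

SA = [5, 2, 6, 9, 11, 4, 8, 3, 7, 1, 10, 0]
i: (SA[i-1],SA[i]) lcp shared
  1: (5,2) 1 'a'
  2: (2,6) 4 'acca'
  3: (6,9) 1 'a'
  4: (9,11) 0 ''
  5: (11,4) 0 ''
  6: (4,8) 2 'ca'
  7: (8,3) 1 'c'
  8: (3,7) 3 'cca'
  9: (7,1) 0 ''
  10: (1,10) 1 'd'
  11: (10,0) 1 'd'

n(n+1)/2 = 12·13/2 = 78
Σ LCP = 0 + 1 + 4 + 1 + 0 + 0 + 2 + 1 + 3 + 0 + 1 + 1 = 14
distinct = 78 − 14 = 64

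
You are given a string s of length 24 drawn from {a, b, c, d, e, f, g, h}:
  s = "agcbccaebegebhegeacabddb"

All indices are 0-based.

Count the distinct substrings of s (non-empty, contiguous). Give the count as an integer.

278

rank→(start, suffix):
  0 → (19, 'abddb')
  1 → (17, 'acabddb')
  2 → (6, 'aebegebhegeacabddb')
  3 → (0, 'agcbccaebegebhegeacabddb')
  4 → (23, 'b')
  5 → (3, 'bccaebegebhegeacabddb')
  6 → (20, 'bddb')
  7 → (8, 'begebhegeacabddb')
  8 → (12, 'bhegeacabddb')
  9 → (18, 'cabddb')
  10 → (5, 'caebegebhegeacabddb')
  11 → (2, 'cbccaebegebhegeacabddb')
  12 → (4, 'ccaebegebhegeacabddb')
  13 → (22, 'db')
  14 → (21, 'ddb')
  15 → (16, 'eacabddb')
  16 → (7, 'ebegebhegeacabddb')
  17 → (11, 'ebhegeacabddb')
  18 → (14, 'egeacabddb')
  19 → (9, 'egebhegeacabddb')
  20 → (1, 'gcbccaebegebhegeacabddb')
  21 → (15, 'geacabddb')
  22 → (10, 'gebhegeacabddb')
  23 → (13, 'hegeacabddb')

SA = [19, 17, 6, 0, 23, 3, 20, 8, 12, 18, 5, 2, 4, 22, 21, 16, 7, 11, 14, 9, 1, 15, 10, 13]
[i] adj suffixes → lcp
  [1] 19/17 → 1 ('a')
  [2] 17/6 → 1 ('a')
  [3] 6/0 → 1 ('a')
  [4] 0/23 → 0 ('')
  [5] 23/3 → 1 ('b')
  [6] 3/20 → 1 ('b')
  [7] 20/8 → 1 ('b')
  [8] 8/12 → 1 ('b')
  [9] 12/18 → 0 ('')
  [10] 18/5 → 2 ('ca')
  [11] 5/2 → 1 ('c')
  [12] 2/4 → 1 ('c')
  [13] 4/22 → 0 ('')
  [14] 22/21 → 1 ('d')
  [15] 21/16 → 0 ('')
  [16] 16/7 → 1 ('e')
  [17] 7/11 → 2 ('eb')
  [18] 11/14 → 1 ('e')
  [19] 14/9 → 3 ('ege')
  [20] 9/1 → 0 ('')
  [21] 1/15 → 1 ('g')
  [22] 15/10 → 2 ('ge')
  [23] 10/13 → 0 ('')

n(n+1)/2 = 24·25/2 = 300
Σ LCP = 0 + 1 + 1 + 1 + 0 + 1 + 1 + 1 + 1 + 0 + 2 + 1 + 1 + 0 + 1 + 0 + 1 + 2 + 1 + 3 + 0 + 1 + 2 + 0 = 22
distinct = 300 − 22 = 278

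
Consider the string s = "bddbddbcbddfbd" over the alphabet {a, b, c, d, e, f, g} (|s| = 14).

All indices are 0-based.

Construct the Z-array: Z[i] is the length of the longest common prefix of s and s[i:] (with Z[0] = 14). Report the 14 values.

[14, 0, 0, 4, 0, 0, 1, 0, 3, 0, 0, 0, 2, 0]

Z[0]=14
i=1: fresh scan; Z[1]=0
i=2: fresh scan; Z[2]=0
i=3: fresh scan; Z[3]=4 extend→box=[3,7)
i=4: min(r-i=3, Z[1]=0)=0; Z[4]=0
i=5: min(r-i=2, Z[2]=0)=0; Z[5]=0
i=6: min(r-i=1, Z[3]=4)=1; Z[6]=1
i=7: fresh scan; Z[7]=0
i=8: fresh scan; Z[8]=3 extend→box=[8,11)
i=9: min(r-i=2, Z[1]=0)=0; Z[9]=0
i=10: min(r-i=1, Z[2]=0)=0; Z[10]=0
i=11: fresh scan; Z[11]=0
i=12: fresh scan; Z[12]=2 extend→box=[12,14)
i=13: min(r-i=1, Z[1]=0)=0; Z[13]=0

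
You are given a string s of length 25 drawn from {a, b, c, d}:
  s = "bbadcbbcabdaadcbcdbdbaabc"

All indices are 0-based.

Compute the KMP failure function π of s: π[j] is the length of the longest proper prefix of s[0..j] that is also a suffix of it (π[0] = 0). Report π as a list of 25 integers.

π[0] = 0
j=1 s[j]='b': π[1]=1 (border 'b')
j=2 s[j]='a': k: 1→0; π[2]=0 (border '')
j=3 s[j]='d': π[3]=0 (border '')
j=4 s[j]='c': π[4]=0 (border '')
j=5 s[j]='b': π[5]=1 (border 'b')
j=6 s[j]='b': π[6]=2 (border 'bb')
j=7 s[j]='c': k: 2→1→0; π[7]=0 (border '')
j=8 s[j]='a': π[8]=0 (border '')
j=9 s[j]='b': π[9]=1 (border 'b')
j=10 s[j]='d': k: 1→0; π[10]=0 (border '')
j=11 s[j]='a': π[11]=0 (border '')
j=12 s[j]='a': π[12]=0 (border '')
j=13 s[j]='d': π[13]=0 (border '')
j=14 s[j]='c': π[14]=0 (border '')
j=15 s[j]='b': π[15]=1 (border 'b')
j=16 s[j]='c': k: 1→0; π[16]=0 (border '')
j=17 s[j]='d': π[17]=0 (border '')
j=18 s[j]='b': π[18]=1 (border 'b')
j=19 s[j]='d': k: 1→0; π[19]=0 (border '')
j=20 s[j]='b': π[20]=1 (border 'b')
j=21 s[j]='a': k: 1→0; π[21]=0 (border '')
j=22 s[j]='a': π[22]=0 (border '')
j=23 s[j]='b': π[23]=1 (border 'b')
j=24 s[j]='c': k: 1→0; π[24]=0 (border '')

[0, 1, 0, 0, 0, 1, 2, 0, 0, 1, 0, 0, 0, 0, 0, 1, 0, 0, 1, 0, 1, 0, 0, 1, 0]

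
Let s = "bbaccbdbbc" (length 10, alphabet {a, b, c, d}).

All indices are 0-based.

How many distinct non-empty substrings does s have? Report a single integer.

48

rank | idx | suffix
   0 |   2 | accbdbbc
   1 |   1 | baccbdbbc
   2 |   0 | bbaccbdbbc
   3 |   7 | bbc
   4 |   8 | bc
   5 |   5 | bdbbc
   6 |   9 | c
   7 |   4 | cbdbbc
   8 |   3 | ccbdbbc
   9 |   6 | dbbc

SA = [2, 1, 0, 7, 8, 5, 9, 4, 3, 6]
rank  pair      lcp
   1  s[2:],s[1:]  0  ''
   2  s[1:],s[0:]  1  'b'
   3  s[0:],s[7:]  2  'bb'
   4  s[7:],s[8:]  1  'b'
   5  s[8:],s[5:]  1  'b'
   6  s[5:],s[9:]  0  ''
   7  s[9:],s[4:]  1  'c'
   8  s[4:],s[3:]  1  'c'
   9  s[3:],s[6:]  0  ''

n(n+1)/2 = 10·11/2 = 55
Σ LCP = 0 + 0 + 1 + 2 + 1 + 1 + 0 + 1 + 1 + 0 = 7
distinct = 55 − 7 = 48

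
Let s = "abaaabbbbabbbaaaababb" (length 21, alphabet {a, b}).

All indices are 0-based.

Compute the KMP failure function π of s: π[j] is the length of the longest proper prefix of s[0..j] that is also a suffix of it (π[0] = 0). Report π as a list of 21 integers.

π[0] = 0
j=1 s[j]='b': π[1]=0 (border '')
j=2 s[j]='a': π[2]=1 (border 'a')
j=3 s[j]='a': k: 1→0; π[3]=1 (border 'a')
j=4 s[j]='a': k: 1→0; π[4]=1 (border 'a')
j=5 s[j]='b': π[5]=2 (border 'ab')
j=6 s[j]='b': k: 2→0; π[6]=0 (border '')
j=7 s[j]='b': π[7]=0 (border '')
j=8 s[j]='b': π[8]=0 (border '')
j=9 s[j]='a': π[9]=1 (border 'a')
j=10 s[j]='b': π[10]=2 (border 'ab')
j=11 s[j]='b': k: 2→0; π[11]=0 (border '')
j=12 s[j]='b': π[12]=0 (border '')
j=13 s[j]='a': π[13]=1 (border 'a')
j=14 s[j]='a': k: 1→0; π[14]=1 (border 'a')
j=15 s[j]='a': k: 1→0; π[15]=1 (border 'a')
j=16 s[j]='a': k: 1→0; π[16]=1 (border 'a')
j=17 s[j]='b': π[17]=2 (border 'ab')
j=18 s[j]='a': π[18]=3 (border 'aba')
j=19 s[j]='b': k: 3→1; π[19]=2 (border 'ab')
j=20 s[j]='b': k: 2→0; π[20]=0 (border '')

[0, 0, 1, 1, 1, 2, 0, 0, 0, 1, 2, 0, 0, 1, 1, 1, 1, 2, 3, 2, 0]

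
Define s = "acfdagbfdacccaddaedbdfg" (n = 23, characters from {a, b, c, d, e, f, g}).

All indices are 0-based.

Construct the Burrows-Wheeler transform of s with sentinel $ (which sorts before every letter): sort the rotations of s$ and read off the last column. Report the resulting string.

rank  rotation                  last
    0  $acfdagbfdacccaddaedbdfg  g
    1  acccaddaedbdfg$acfdagbfd  d
    2  acfdagbfdacccaddaedbdfg$  $
    3  addaedbdfg$acfdagbfdaccc  c
    4  aedbdfg$acfdagbfdacccadd  d
    5  agbfdacccaddaedbdfg$acfd  d
    6  bdfg$acfdagbfdacccaddaed  d
    7  bfdacccaddaedbdfg$acfdag  g
    8  caddaedbdfg$acfdagbfdacc  c
    9  ccaddaedbdfg$acfdagbfdac  c
   10  cccaddaedbdfg$acfdagbfda  a
   11  cfdagbfdacccaddaedbdfg$a  a
   12  dacccaddaedbdfg$acfdagbf  f
   13  daedbdfg$acfdagbfdacccad  d
   14  dagbfdacccaddaedbdfg$acf  f
   15  dbdfg$acfdagbfdacccaddae  e
   16  ddaedbdfg$acfdagbfdaccca  a
   17  dfg$acfdagbfdacccaddaedb  b
   18  edbdfg$acfdagbfdacccadda  a
   19  fdacccaddaedbdfg$acfdagb  b
   20  fdagbfdacccaddaedbdfg$ac  c
   21  fg$acfdagbfdacccaddaedbd  d
   22  g$acfdagbfdacccaddaedbdf  f
   23  gbfdacccaddaedbdfg$acfda  a

gd$cdddgccaafdfeababcdfa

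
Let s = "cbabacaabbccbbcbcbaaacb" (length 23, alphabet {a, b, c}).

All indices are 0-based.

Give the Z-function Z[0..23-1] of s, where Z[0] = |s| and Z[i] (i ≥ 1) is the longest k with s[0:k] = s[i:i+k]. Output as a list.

[23, 0, 0, 0, 0, 1, 0, 0, 0, 0, 1, 2, 0, 0, 2, 0, 3, 0, 0, 0, 0, 2, 0]

Z[0]=23
i=1: fresh scan; Z[1]=0
i=2: fresh scan; Z[2]=0
i=3: fresh scan; Z[3]=0
i=4: fresh scan; Z[4]=0
i=5: fresh scan; Z[5]=1 extend→box=[5,6)
i=6: fresh scan; Z[6]=0
i=7: fresh scan; Z[7]=0
i=8: fresh scan; Z[8]=0
i=9: fresh scan; Z[9]=0
i=10: fresh scan; Z[10]=1 extend→box=[10,11)
i=11: fresh scan; Z[11]=2 extend→box=[11,13)
i=12: min(r-i=1, Z[1]=0)=0; Z[12]=0
i=13: fresh scan; Z[13]=0
i=14: fresh scan; Z[14]=2 extend→box=[14,16)
i=15: min(r-i=1, Z[1]=0)=0; Z[15]=0
i=16: fresh scan; Z[16]=3 extend→box=[16,19)
i=17: min(r-i=2, Z[1]=0)=0; Z[17]=0
i=18: min(r-i=1, Z[2]=0)=0; Z[18]=0
i=19: fresh scan; Z[19]=0
i=20: fresh scan; Z[20]=0
i=21: fresh scan; Z[21]=2 extend→box=[21,23)
i=22: min(r-i=1, Z[1]=0)=0; Z[22]=0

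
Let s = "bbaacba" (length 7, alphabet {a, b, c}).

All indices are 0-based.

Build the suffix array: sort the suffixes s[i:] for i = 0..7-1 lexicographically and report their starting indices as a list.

rank→(start, suffix):
  0 → (6, 'a')
  1 → (2, 'aacba')
  2 → (3, 'acba')
  3 → (5, 'ba')
  4 → (1, 'baacba')
  5 → (0, 'bbaacba')
  6 → (4, 'cba')

[6, 2, 3, 5, 1, 0, 4]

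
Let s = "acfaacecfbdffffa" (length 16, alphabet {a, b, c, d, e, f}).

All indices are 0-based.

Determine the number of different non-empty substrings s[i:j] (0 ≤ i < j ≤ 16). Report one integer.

120

sorted suffixes:
  #0 SA[0]=15  'a'
  #1 SA[1]=3  'aacecfbdffffa'
  #2 SA[2]=4  'acecfbdffffa'
  #3 SA[3]=0  'acfaacecfbdffffa'
  #4 SA[4]=9  'bdffffa'
  #5 SA[5]=5  'cecfbdffffa'
  #6 SA[6]=1  'cfaacecfbdffffa'
  #7 SA[7]=7  'cfbdffffa'
  #8 SA[8]=10  'dffffa'
  #9 SA[9]=6  'ecfbdffffa'
  #10 SA[10]=14  'fa'
  #11 SA[11]=2  'faacecfbdffffa'
  #12 SA[12]=8  'fbdffffa'
  #13 SA[13]=13  'ffa'
  #14 SA[14]=12  'fffa'
  #15 SA[15]=11  'ffffa'

SA = [15, 3, 4, 0, 9, 5, 1, 7, 10, 6, 14, 2, 8, 13, 12, 11]
[i] adj suffixes → lcp
  [1] 15/3 → 1 ('a')
  [2] 3/4 → 1 ('a')
  [3] 4/0 → 2 ('ac')
  [4] 0/9 → 0 ('')
  [5] 9/5 → 0 ('')
  [6] 5/1 → 1 ('c')
  [7] 1/7 → 2 ('cf')
  [8] 7/10 → 0 ('')
  [9] 10/6 → 0 ('')
  [10] 6/14 → 0 ('')
  [11] 14/2 → 2 ('fa')
  [12] 2/8 → 1 ('f')
  [13] 8/13 → 1 ('f')
  [14] 13/12 → 2 ('ff')
  [15] 12/11 → 3 ('fff')

n(n+1)/2 = 16·17/2 = 136
Σ LCP = 0 + 1 + 1 + 2 + 0 + 0 + 1 + 2 + 0 + 0 + 0 + 2 + 1 + 1 + 2 + 3 = 16
distinct = 136 − 16 = 120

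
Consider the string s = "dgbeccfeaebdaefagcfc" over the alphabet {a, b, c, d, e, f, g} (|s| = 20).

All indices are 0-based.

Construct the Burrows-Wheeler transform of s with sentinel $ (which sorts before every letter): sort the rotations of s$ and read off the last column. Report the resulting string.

rank  rotation               last
    0  $dgbeccfeaebdaefagcfc  c
    1  aebdaefagcfc$dgbeccfe  e
    2  aefagcfc$dgbeccfeaebd  d
    3  agcfc$dgbeccfeaebdaef  f
    4  bdaefagcfc$dgbeccfeae  e
    5  beccfeaebdaefagcfc$dg  g
    6  c$dgbeccfeaebdaefagcf  f
    7  ccfeaebdaefagcfc$dgbe  e
    8  cfc$dgbeccfeaebdaefag  g
    9  cfeaebdaefagcfc$dgbec  c
   10  daefagcfc$dgbeccfeaeb  b
   11  dgbeccfeaebdaefagcfc$  $
   12  eaebdaefagcfc$dgbeccf  f
   13  ebdaefagcfc$dgbeccfea  a
   14  eccfeaebdaefagcfc$dgb  b
   15  efagcfc$dgbeccfeaebda  a
   16  fagcfc$dgbeccfeaebdae  e
   17  fc$dgbeccfeaebdaefagc  c
   18  feaebdaefagcfc$dgbecc  c
   19  gbeccfeaebdaefagcfc$d  d
   20  gcfc$dgbeccfeaebdaefa  a

cedfegfegcb$fabaeccda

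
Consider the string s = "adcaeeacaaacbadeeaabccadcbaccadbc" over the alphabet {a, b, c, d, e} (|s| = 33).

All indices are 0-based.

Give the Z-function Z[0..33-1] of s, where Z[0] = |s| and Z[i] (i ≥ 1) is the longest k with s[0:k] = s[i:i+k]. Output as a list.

[33, 0, 0, 1, 0, 0, 1, 0, 1, 1, 1, 0, 0, 2, 0, 0, 0, 1, 1, 0, 0, 0, 3, 0, 0, 0, 1, 0, 0, 2, 0, 0, 0]

Z[0]=33
i=1: outside box; Z[1]=0
i=2: outside box; Z[2]=0
i=3: outside box; Z[3]=1 grow→box=[3,4)
i=4: outside box; Z[4]=0
i=5: outside box; Z[5]=0
i=6: outside box; Z[6]=1 grow→box=[6,7)
i=7: outside box; Z[7]=0
i=8: outside box; Z[8]=1 grow→box=[8,9)
i=9: outside box; Z[9]=1 grow→box=[9,10)
i=10: outside box; Z[10]=1 grow→box=[10,11)
i=11: outside box; Z[11]=0
i=12: outside box; Z[12]=0
i=13: outside box; Z[13]=2 grow→box=[13,15)
i=14: min(r-i=1, Z[1]=0)=0; Z[14]=0
i=15: outside box; Z[15]=0
i=16: outside box; Z[16]=0
i=17: outside box; Z[17]=1 grow→box=[17,18)
i=18: outside box; Z[18]=1 grow→box=[18,19)
i=19: outside box; Z[19]=0
i=20: outside box; Z[20]=0
i=21: outside box; Z[21]=0
i=22: outside box; Z[22]=3 grow→box=[22,25)
i=23: min(r-i=2, Z[1]=0)=0; Z[23]=0
i=24: min(r-i=1, Z[2]=0)=0; Z[24]=0
i=25: outside box; Z[25]=0
i=26: outside box; Z[26]=1 grow→box=[26,27)
i=27: outside box; Z[27]=0
i=28: outside box; Z[28]=0
i=29: outside box; Z[29]=2 grow→box=[29,31)
i=30: min(r-i=1, Z[1]=0)=0; Z[30]=0
i=31: outside box; Z[31]=0
i=32: outside box; Z[32]=0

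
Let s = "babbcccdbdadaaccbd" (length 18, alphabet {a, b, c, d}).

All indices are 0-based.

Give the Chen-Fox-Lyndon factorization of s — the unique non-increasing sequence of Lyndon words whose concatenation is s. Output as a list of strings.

["b", "abbcccdbdad", "aaccbd"]

emit factor 1: 'b' (i=0, period=1)
emit factor 2: 'abbcccdbdad' (i=1, period=11)
emit factor 3: 'aaccbd' (i=12, period=6)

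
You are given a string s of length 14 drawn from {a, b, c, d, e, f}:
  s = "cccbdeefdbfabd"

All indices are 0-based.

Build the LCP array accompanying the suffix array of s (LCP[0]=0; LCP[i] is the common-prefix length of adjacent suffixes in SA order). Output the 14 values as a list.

[0, 0, 2, 1, 0, 1, 2, 0, 1, 1, 0, 1, 0, 1]

sorted suffixes:
  #0 SA[0]=11  'abd'
  #1 SA[1]=12  'bd'
  #2 SA[2]=3  'bdeefdbfabd'
  #3 SA[3]=9  'bfabd'
  #4 SA[4]=2  'cbdeefdbfabd'
  #5 SA[5]=1  'ccbdeefdbfabd'
  #6 SA[6]=0  'cccbdeefdbfabd'
  #7 SA[7]=13  'd'
  #8 SA[8]=8  'dbfabd'
  #9 SA[9]=4  'deefdbfabd'
  #10 SA[10]=5  'eefdbfabd'
  #11 SA[11]=6  'efdbfabd'
  #12 SA[12]=10  'fabd'
  #13 SA[13]=7  'fdbfabd'

SA = [11, 12, 3, 9, 2, 1, 0, 13, 8, 4, 5, 6, 10, 7]
i: (SA[i-1],SA[i]) lcp shared
  1: (11,12) 0 ''
  2: (12,3) 2 'bd'
  3: (3,9) 1 'b'
  4: (9,2) 0 ''
  5: (2,1) 1 'c'
  6: (1,0) 2 'cc'
  7: (0,13) 0 ''
  8: (13,8) 1 'd'
  9: (8,4) 1 'd'
  10: (4,5) 0 ''
  11: (5,6) 1 'e'
  12: (6,10) 0 ''
  13: (10,7) 1 'f'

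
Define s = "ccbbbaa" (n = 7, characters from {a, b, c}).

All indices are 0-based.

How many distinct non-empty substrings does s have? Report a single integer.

23

rank | idx | suffix
   0 |   6 | a
   1 |   5 | aa
   2 |   4 | baa
   3 |   3 | bbaa
   4 |   2 | bbbaa
   5 |   1 | cbbbaa
   6 |   0 | ccbbbaa

SA = [6, 5, 4, 3, 2, 1, 0]
i: (SA[i-1],SA[i]) lcp shared
  1: (6,5) 1 'a'
  2: (5,4) 0 ''
  3: (4,3) 1 'b'
  4: (3,2) 2 'bb'
  5: (2,1) 0 ''
  6: (1,0) 1 'c'

n(n+1)/2 = 7·8/2 = 28
Σ LCP = 0 + 1 + 0 + 1 + 2 + 0 + 1 = 5
distinct = 28 − 5 = 23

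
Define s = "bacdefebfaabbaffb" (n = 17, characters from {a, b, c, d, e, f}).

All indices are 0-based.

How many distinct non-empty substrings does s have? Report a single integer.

rank→(start, suffix):
  0 → (9, 'aabbaffb')
  1 → (10, 'abbaffb')
  2 → (1, 'acdefebfaabbaffb')
  3 → (13, 'affb')
  4 → (16, 'b')
  5 → (0, 'bacdefebfaabbaffb')
  6 → (12, 'baffb')
  7 → (11, 'bbaffb')
  8 → (7, 'bfaabbaffb')
  9 → (2, 'cdefebfaabbaffb')
  10 → (3, 'defebfaabbaffb')
  11 → (6, 'ebfaabbaffb')
  12 → (4, 'efebfaabbaffb')
  13 → (8, 'faabbaffb')
  14 → (15, 'fb')
  15 → (5, 'febfaabbaffb')
  16 → (14, 'ffb')

SA = [9, 10, 1, 13, 16, 0, 12, 11, 7, 2, 3, 6, 4, 8, 15, 5, 14]
rank  pair      lcp
   1  s[9:],s[10:]  1  'a'
   2  s[10:],s[1:]  1  'a'
   3  s[1:],s[13:]  1  'a'
   4  s[13:],s[16:]  0  ''
   5  s[16:],s[0:]  1  'b'
   6  s[0:],s[12:]  2  'ba'
   7  s[12:],s[11:]  1  'b'
   8  s[11:],s[7:]  1  'b'
   9  s[7:],s[2:]  0  ''
  10  s[2:],s[3:]  0  ''
  11  s[3:],s[6:]  0  ''
  12  s[6:],s[4:]  1  'e'
  13  s[4:],s[8:]  0  ''
  14  s[8:],s[15:]  1  'f'
  15  s[15:],s[5:]  1  'f'
  16  s[5:],s[14:]  1  'f'

n(n+1)/2 = 17·18/2 = 153
Σ LCP = 0 + 1 + 1 + 1 + 0 + 1 + 2 + 1 + 1 + 0 + 0 + 0 + 1 + 0 + 1 + 1 + 1 = 12
distinct = 153 − 12 = 141

141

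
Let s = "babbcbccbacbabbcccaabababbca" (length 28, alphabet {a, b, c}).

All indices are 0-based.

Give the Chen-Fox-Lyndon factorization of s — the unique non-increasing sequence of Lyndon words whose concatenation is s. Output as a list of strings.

["b", "abbcbccbacbabbccc", "aabababbc", "a"]

emit factor 1: 'b' (i=0, period=1)
emit factor 2: 'abbcbccbacbabbccc' (i=1, period=17)
emit factor 3: 'aabababbc' (i=18, period=9)
emit factor 4: 'a' (i=27, period=1)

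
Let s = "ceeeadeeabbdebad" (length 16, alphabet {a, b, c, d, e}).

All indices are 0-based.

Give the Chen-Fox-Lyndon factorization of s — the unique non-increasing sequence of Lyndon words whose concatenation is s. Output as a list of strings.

["ceee", "adee", "abbdebad"]

emit factor 1: 'ceee' (i=0, period=4)
emit factor 2: 'adee' (i=4, period=4)
emit factor 3: 'abbdebad' (i=8, period=8)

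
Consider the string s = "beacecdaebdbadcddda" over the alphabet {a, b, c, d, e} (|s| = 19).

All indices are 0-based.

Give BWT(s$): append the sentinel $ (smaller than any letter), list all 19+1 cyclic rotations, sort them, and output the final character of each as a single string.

adebdde$edadcbadcbac

rank  rotation              last
    0  $beacecdaebdbadcddda  a
    1  a$beacecdaebdbadcddd  d
    2  acecdaebdbadcddda$be  e
    3  adcddda$beacecdaebdb  b
    4  aebdbadcddda$beacecd  d
    5  badcddda$beacecdaebd  d
    6  bdbadcddda$beacecdae  e
    7  beacecdaebdbadcddda$  $
    8  cdaebdbadcddda$beace  e
    9  cddda$beacecdaebdbad  d
   10  cecdaebdbadcddda$bea  a
   11  da$beacecdaebdbadcdd  d
   12  daebdbadcddda$beacec  c
   13  dbadcddda$beacecdaeb  b
   14  dcddda$beacecdaebdba  a
   15  dda$beacecdaebdbadcd  d
   16  ddda$beacecdaebdbadc  c
   17  eacecdaebdbadcddda$b  b
   18  ebdbadcddda$beacecda  a
   19  ecdaebdbadcddda$beac  c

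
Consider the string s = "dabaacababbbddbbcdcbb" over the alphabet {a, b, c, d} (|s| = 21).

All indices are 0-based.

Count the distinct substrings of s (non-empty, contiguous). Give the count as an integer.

rank | idx | suffix
   0 |   3 | aacababbbddbbcdcbb
   1 |   1 | abaacababbbddbbcdcbb
   2 |   6 | ababbbddbbcdcbb
   3 |   8 | abbbddbbcdcbb
   4 |   4 | acababbbddbbcdcbb
   5 |  20 | b
   6 |   2 | baacababbbddbbcdcbb
   7 |   7 | babbbddbbcdcbb
   8 |  19 | bb
   9 |   9 | bbbddbbcdcbb
  10 |  14 | bbcdcbb
  11 |  10 | bbddbbcdcbb
  12 |  15 | bcdcbb
  13 |  11 | bddbbcdcbb
  14 |   5 | cababbbddbbcdcbb
  15 |  18 | cbb
  16 |  16 | cdcbb
  17 |   0 | dabaacababbbddbbcdcbb
  18 |  13 | dbbcdcbb
  19 |  17 | dcbb
  20 |  12 | ddbbcdcbb

SA = [3, 1, 6, 8, 4, 20, 2, 7, 19, 9, 14, 10, 15, 11, 5, 18, 16, 0, 13, 17, 12]
[i] adj suffixes → lcp
  [1] 3/1 → 1 ('a')
  [2] 1/6 → 3 ('aba')
  [3] 6/8 → 2 ('ab')
  [4] 8/4 → 1 ('a')
  [5] 4/20 → 0 ('')
  [6] 20/2 → 1 ('b')
  [7] 2/7 → 2 ('ba')
  [8] 7/19 → 1 ('b')
  [9] 19/9 → 2 ('bb')
  [10] 9/14 → 2 ('bb')
  [11] 14/10 → 2 ('bb')
  [12] 10/15 → 1 ('b')
  [13] 15/11 → 1 ('b')
  [14] 11/5 → 0 ('')
  [15] 5/18 → 1 ('c')
  [16] 18/16 → 1 ('c')
  [17] 16/0 → 0 ('')
  [18] 0/13 → 1 ('d')
  [19] 13/17 → 1 ('d')
  [20] 17/12 → 1 ('d')

n(n+1)/2 = 21·22/2 = 231
Σ LCP = 0 + 1 + 3 + 2 + 1 + 0 + 1 + 2 + 1 + 2 + 2 + 2 + 1 + 1 + 0 + 1 + 1 + 0 + 1 + 1 + 1 = 24
distinct = 231 − 24 = 207

207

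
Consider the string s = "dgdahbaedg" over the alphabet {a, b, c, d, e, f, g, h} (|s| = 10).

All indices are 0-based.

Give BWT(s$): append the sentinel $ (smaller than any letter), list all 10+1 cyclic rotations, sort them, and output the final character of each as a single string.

gbdhge$adda

rank  rotation     last
    0  $dgdahbaedg  g
    1  aedg$dgdahb  b
    2  ahbaedg$dgd  d
    3  baedg$dgdah  h
    4  dahbaedg$dg  g
    5  dg$dgdahbae  e
    6  dgdahbaedg$  $
    7  edg$dgdahba  a
    8  g$dgdahbaed  d
    9  gdahbaedg$d  d
   10  hbaedg$dgda  a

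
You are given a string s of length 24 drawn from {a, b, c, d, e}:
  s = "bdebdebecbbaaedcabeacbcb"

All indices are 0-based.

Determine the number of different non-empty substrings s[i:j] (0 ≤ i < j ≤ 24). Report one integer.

272

rank | idx | suffix
   0 |  11 | aaedcabeacbcb
   1 |  16 | abeacbcb
   2 |  19 | acbcb
   3 |  12 | aedcabeacbcb
   4 |  23 | b
   5 |  10 | baaedcabeacbcb
   6 |   9 | bbaaedcabeacbcb
   7 |  21 | bcb
   8 |   0 | bdebdebecbbaaedcabeacbcb
   9 |   3 | bdebecbbaaedcabeacbcb
  10 |  17 | beacbcb
  11 |   6 | becbbaaedcabeacbcb
  12 |  15 | cabeacbcb
  13 |  22 | cb
  14 |   8 | cbbaaedcabeacbcb
  15 |  20 | cbcb
  16 |  14 | dcabeacbcb
  17 |   1 | debdebecbbaaedcabeacbcb
  18 |   4 | debecbbaaedcabeacbcb
  19 |  18 | eacbcb
  20 |   2 | ebdebecbbaaedcabeacbcb
  21 |   5 | ebecbbaaedcabeacbcb
  22 |   7 | ecbbaaedcabeacbcb
  23 |  13 | edcabeacbcb

SA = [11, 16, 19, 12, 23, 10, 9, 21, 0, 3, 17, 6, 15, 22, 8, 20, 14, 1, 4, 18, 2, 5, 7, 13]
[i] adj suffixes → lcp
  [1] 11/16 → 1 ('a')
  [2] 16/19 → 1 ('a')
  [3] 19/12 → 1 ('a')
  [4] 12/23 → 0 ('')
  [5] 23/10 → 1 ('b')
  [6] 10/9 → 1 ('b')
  [7] 9/21 → 1 ('b')
  [8] 21/0 → 1 ('b')
  [9] 0/3 → 4 ('bdeb')
  [10] 3/17 → 1 ('b')
  [11] 17/6 → 2 ('be')
  [12] 6/15 → 0 ('')
  [13] 15/22 → 1 ('c')
  [14] 22/8 → 2 ('cb')
  [15] 8/20 → 2 ('cb')
  [16] 20/14 → 0 ('')
  [17] 14/1 → 1 ('d')
  [18] 1/4 → 3 ('deb')
  [19] 4/18 → 0 ('')
  [20] 18/2 → 1 ('e')
  [21] 2/5 → 2 ('eb')
  [22] 5/7 → 1 ('e')
  [23] 7/13 → 1 ('e')

n(n+1)/2 = 24·25/2 = 300
Σ LCP = 0 + 1 + 1 + 1 + 0 + 1 + 1 + 1 + 1 + 4 + 1 + 2 + 0 + 1 + 2 + 2 + 0 + 1 + 3 + 0 + 1 + 2 + 1 + 1 = 28
distinct = 300 − 28 = 272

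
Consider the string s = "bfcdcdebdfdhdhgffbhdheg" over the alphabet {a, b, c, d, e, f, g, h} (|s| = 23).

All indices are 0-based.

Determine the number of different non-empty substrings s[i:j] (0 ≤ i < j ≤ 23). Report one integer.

rank→(start, suffix):
  0 → (7, 'bdfdhdhgffbhdheg')
  1 → (0, 'bfcdcdebdfdhdhgffbhdheg')
  2 → (17, 'bhdheg')
  3 → (2, 'cdcdebdfdhdhgffbhdheg')
  4 → (4, 'cdebdfdhdhgffbhdheg')
  5 → (3, 'dcdebdfdhdhgffbhdheg')
  6 → (5, 'debdfdhdhgffbhdheg')
  7 → (8, 'dfdhdhgffbhdheg')
  8 → (10, 'dhdhgffbhdheg')
  9 → (19, 'dheg')
  10 → (12, 'dhgffbhdheg')
  11 → (6, 'ebdfdhdhgffbhdheg')
  12 → (21, 'eg')
  13 → (16, 'fbhdheg')
  14 → (1, 'fcdcdebdfdhdhgffbhdheg')
  15 → (9, 'fdhdhgffbhdheg')
  16 → (15, 'ffbhdheg')
  17 → (22, 'g')
  18 → (14, 'gffbhdheg')
  19 → (18, 'hdheg')
  20 → (11, 'hdhgffbhdheg')
  21 → (20, 'heg')
  22 → (13, 'hgffbhdheg')

SA = [7, 0, 17, 2, 4, 3, 5, 8, 10, 19, 12, 6, 21, 16, 1, 9, 15, 22, 14, 18, 11, 20, 13]
rank  pair      lcp
   1  s[7:],s[0:]  1  'b'
   2  s[0:],s[17:]  1  'b'
   3  s[17:],s[2:]  0  ''
   4  s[2:],s[4:]  2  'cd'
   5  s[4:],s[3:]  0  ''
   6  s[3:],s[5:]  1  'd'
   7  s[5:],s[8:]  1  'd'
   8  s[8:],s[10:]  1  'd'
   9  s[10:],s[19:]  2  'dh'
  10  s[19:],s[12:]  2  'dh'
  11  s[12:],s[6:]  0  ''
  12  s[6:],s[21:]  1  'e'
  13  s[21:],s[16:]  0  ''
  14  s[16:],s[1:]  1  'f'
  15  s[1:],s[9:]  1  'f'
  16  s[9:],s[15:]  1  'f'
  17  s[15:],s[22:]  0  ''
  18  s[22:],s[14:]  1  'g'
  19  s[14:],s[18:]  0  ''
  20  s[18:],s[11:]  3  'hdh'
  21  s[11:],s[20:]  1  'h'
  22  s[20:],s[13:]  1  'h'

n(n+1)/2 = 23·24/2 = 276
Σ LCP = 0 + 1 + 1 + 0 + 2 + 0 + 1 + 1 + 1 + 2 + 2 + 0 + 1 + 0 + 1 + 1 + 1 + 0 + 1 + 0 + 3 + 1 + 1 = 21
distinct = 276 − 21 = 255

255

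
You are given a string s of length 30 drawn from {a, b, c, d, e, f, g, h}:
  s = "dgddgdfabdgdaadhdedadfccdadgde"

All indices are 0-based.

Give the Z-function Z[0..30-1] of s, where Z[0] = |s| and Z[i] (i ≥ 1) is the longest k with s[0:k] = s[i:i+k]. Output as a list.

Z[0]=30
i=1: fresh scan; Z[1]=0
i=2: fresh scan; Z[2]=1 grow→box=[2,3)
i=3: fresh scan; Z[3]=3 grow→box=[3,6)
i=4: min(r-i=2, Z[1]=0)=0; Z[4]=0
i=5: min(r-i=1, Z[2]=1)=1; Z[5]=1
i=6: fresh scan; Z[6]=0
i=7: fresh scan; Z[7]=0
i=8: fresh scan; Z[8]=0
i=9: fresh scan; Z[9]=3 grow→box=[9,12)
i=10: min(r-i=2, Z[1]=0)=0; Z[10]=0
i=11: min(r-i=1, Z[2]=1)=1; Z[11]=1
i=12: fresh scan; Z[12]=0
i=13: fresh scan; Z[13]=0
i=14: fresh scan; Z[14]=1 grow→box=[14,15)
i=15: fresh scan; Z[15]=0
i=16: fresh scan; Z[16]=1 grow→box=[16,17)
i=17: fresh scan; Z[17]=0
i=18: fresh scan; Z[18]=1 grow→box=[18,19)
i=19: fresh scan; Z[19]=0
i=20: fresh scan; Z[20]=1 grow→box=[20,21)
i=21: fresh scan; Z[21]=0
i=22: fresh scan; Z[22]=0
i=23: fresh scan; Z[23]=0
i=24: fresh scan; Z[24]=1 grow→box=[24,25)
i=25: fresh scan; Z[25]=0
i=26: fresh scan; Z[26]=3 grow→box=[26,29)
i=27: min(r-i=2, Z[1]=0)=0; Z[27]=0
i=28: min(r-i=1, Z[2]=1)=1; Z[28]=1
i=29: fresh scan; Z[29]=0

[30, 0, 1, 3, 0, 1, 0, 0, 0, 3, 0, 1, 0, 0, 1, 0, 1, 0, 1, 0, 1, 0, 0, 0, 1, 0, 3, 0, 1, 0]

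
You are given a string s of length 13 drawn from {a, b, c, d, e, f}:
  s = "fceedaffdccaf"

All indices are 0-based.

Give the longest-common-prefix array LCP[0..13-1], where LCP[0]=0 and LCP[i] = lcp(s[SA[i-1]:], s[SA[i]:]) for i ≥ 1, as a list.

[0, 2, 0, 1, 1, 0, 1, 0, 1, 0, 1, 1, 1]

sorted suffixes:
  #0 SA[0]=11  'af'
  #1 SA[1]=5  'affdccaf'
  #2 SA[2]=10  'caf'
  #3 SA[3]=9  'ccaf'
  #4 SA[4]=1  'ceedaffdccaf'
  #5 SA[5]=4  'daffdccaf'
  #6 SA[6]=8  'dccaf'
  #7 SA[7]=3  'edaffdccaf'
  #8 SA[8]=2  'eedaffdccaf'
  #9 SA[9]=12  'f'
  #10 SA[10]=0  'fceedaffdccaf'
  #11 SA[11]=7  'fdccaf'
  #12 SA[12]=6  'ffdccaf'

SA = [11, 5, 10, 9, 1, 4, 8, 3, 2, 12, 0, 7, 6]
[i] adj suffixes → lcp
  [1] 11/5 → 2 ('af')
  [2] 5/10 → 0 ('')
  [3] 10/9 → 1 ('c')
  [4] 9/1 → 1 ('c')
  [5] 1/4 → 0 ('')
  [6] 4/8 → 1 ('d')
  [7] 8/3 → 0 ('')
  [8] 3/2 → 1 ('e')
  [9] 2/12 → 0 ('')
  [10] 12/0 → 1 ('f')
  [11] 0/7 → 1 ('f')
  [12] 7/6 → 1 ('f')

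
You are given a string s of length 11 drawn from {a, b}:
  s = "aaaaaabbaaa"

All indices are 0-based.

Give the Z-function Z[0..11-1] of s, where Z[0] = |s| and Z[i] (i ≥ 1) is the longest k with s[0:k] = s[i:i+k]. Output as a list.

Z[0]=11
i=1: i≥r, start 0; Z[1]=5 scan→box=[1,6)
i=2: min(r-i=4, Z[1]=5)=4; Z[2]=4
i=3: min(r-i=3, Z[2]=4)=3; Z[3]=3
i=4: min(r-i=2, Z[3]=3)=2; Z[4]=2
i=5: min(r-i=1, Z[4]=2)=1; Z[5]=1
i=6: i≥r, start 0; Z[6]=0
i=7: i≥r, start 0; Z[7]=0
i=8: i≥r, start 0; Z[8]=3 scan→box=[8,11)
i=9: min(r-i=2, Z[1]=5)=2; Z[9]=2
i=10: min(r-i=1, Z[2]=4)=1; Z[10]=1

[11, 5, 4, 3, 2, 1, 0, 0, 3, 2, 1]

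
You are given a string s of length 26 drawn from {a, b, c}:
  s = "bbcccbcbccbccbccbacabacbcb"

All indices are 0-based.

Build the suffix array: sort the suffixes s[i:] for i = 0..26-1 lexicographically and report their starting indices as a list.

rank | idx | suffix
   0 |  19 | abacbcb
   1 |  17 | acabacbcb
   2 |  21 | acbcb
   3 |  25 | b
   4 |  16 | bacabacbcb
   5 |  20 | bacbcb
   6 |   0 | bbcccbcbccbccbccbacabacbcb
   7 |  23 | bcb
   8 |   5 | bcbccbccbccbacabacbcb
   9 |  13 | bccbacabacbcb
  10 |  10 | bccbccbacabacbcb
  11 |   7 | bccbccbccbacabacbcb
  12 |   1 | bcccbcbccbccbccbacabacbcb
  13 |  18 | cabacbcb
  14 |  24 | cb
  15 |  15 | cbacabacbcb
  16 |  22 | cbcb
  17 |   4 | cbcbccbccbccbacabacbcb
  18 |  12 | cbccbacabacbcb
  19 |   9 | cbccbccbacabacbcb
  20 |   6 | cbccbccbccbacabacbcb
  21 |  14 | ccbacabacbcb
  22 |   3 | ccbcbccbccbccbacabacbcb
  23 |  11 | ccbccbacabacbcb
  24 |   8 | ccbccbccbacabacbcb
  25 |   2 | cccbcbccbccbccbacabacbcb

[19, 17, 21, 25, 16, 20, 0, 23, 5, 13, 10, 7, 1, 18, 24, 15, 22, 4, 12, 9, 6, 14, 3, 11, 8, 2]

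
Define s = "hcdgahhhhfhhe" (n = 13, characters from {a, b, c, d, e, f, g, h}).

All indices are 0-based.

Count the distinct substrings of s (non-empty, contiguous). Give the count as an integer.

81

rank | idx | suffix
   0 |   4 | ahhhhfhhe
   1 |   1 | cdgahhhhfhhe
   2 |   2 | dgahhhhfhhe
   3 |  12 | e
   4 |   9 | fhhe
   5 |   3 | gahhhhfhhe
   6 |   0 | hcdgahhhhfhhe
   7 |  11 | he
   8 |   8 | hfhhe
   9 |  10 | hhe
  10 |   7 | hhfhhe
  11 |   6 | hhhfhhe
  12 |   5 | hhhhfhhe

SA = [4, 1, 2, 12, 9, 3, 0, 11, 8, 10, 7, 6, 5]
rank  pair      lcp
   1  s[4:],s[1:]  0  ''
   2  s[1:],s[2:]  0  ''
   3  s[2:],s[12:]  0  ''
   4  s[12:],s[9:]  0  ''
   5  s[9:],s[3:]  0  ''
   6  s[3:],s[0:]  0  ''
   7  s[0:],s[11:]  1  'h'
   8  s[11:],s[8:]  1  'h'
   9  s[8:],s[10:]  1  'h'
  10  s[10:],s[7:]  2  'hh'
  11  s[7:],s[6:]  2  'hh'
  12  s[6:],s[5:]  3  'hhh'

n(n+1)/2 = 13·14/2 = 91
Σ LCP = 0 + 0 + 0 + 0 + 0 + 0 + 0 + 1 + 1 + 1 + 2 + 2 + 3 = 10
distinct = 91 − 10 = 81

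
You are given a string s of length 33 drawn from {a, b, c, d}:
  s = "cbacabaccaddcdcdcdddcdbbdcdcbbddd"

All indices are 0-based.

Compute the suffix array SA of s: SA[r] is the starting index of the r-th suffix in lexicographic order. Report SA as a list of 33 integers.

[4, 2, 6, 9, 1, 5, 22, 28, 23, 29, 3, 8, 0, 27, 7, 20, 25, 12, 14, 16, 32, 21, 26, 19, 24, 11, 13, 15, 31, 18, 10, 30, 17]

rank | idx | suffix
   0 |   4 | abaccaddcdcdcdddcdbbdcdcbbddd
   1 |   2 | acabaccaddcdcdcdddcdbbdcdcbbddd
   2 |   6 | accaddcdcdcdddcdbbdcdcbbddd
   3 |   9 | addcdcdcdddcdbbdcdcbbddd
   4 |   1 | bacabaccaddcdcdcdddcdbbdcdcbbddd
   5 |   5 | baccaddcdcdcdddcdbbdcdcbbddd
   6 |  22 | bbdcdcbbddd
   7 |  28 | bbddd
   8 |  23 | bdcdcbbddd
   9 |  29 | bddd
  10 |   3 | cabaccaddcdcdcdddcdbbdcdcbbddd
  11 |   8 | caddcdcdcdddcdbbdcdcbbddd
  12 |   0 | cbacabaccaddcdcdcdddcdbbdcdcbbddd
  13 |  27 | cbbddd
  14 |   7 | ccaddcdcdcdddcdbbdcdcbbddd
  15 |  20 | cdbbdcdcbbddd
  16 |  25 | cdcbbddd
  17 |  12 | cdcdcdddcdbbdcdcbbddd
  18 |  14 | cdcdddcdbbdcdcbbddd
  19 |  16 | cdddcdbbdcdcbbddd
  20 |  32 | d
  21 |  21 | dbbdcdcbbddd
  22 |  26 | dcbbddd
  23 |  19 | dcdbbdcdcbbddd
  24 |  24 | dcdcbbddd
  25 |  11 | dcdcdcdddcdbbdcdcbbddd
  26 |  13 | dcdcdddcdbbdcdcbbddd
  27 |  15 | dcdddcdbbdcdcbbddd
  28 |  31 | dd
  29 |  18 | ddcdbbdcdcbbddd
  30 |  10 | ddcdcdcdddcdbbdcdcbbddd
  31 |  30 | ddd
  32 |  17 | dddcdbbdcdcbbddd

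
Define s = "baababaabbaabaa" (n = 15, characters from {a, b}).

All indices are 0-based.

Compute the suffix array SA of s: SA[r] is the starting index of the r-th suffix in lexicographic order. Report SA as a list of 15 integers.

[14, 13, 10, 1, 6, 11, 4, 2, 7, 12, 9, 0, 5, 3, 8]

rank→(start, suffix):
  0 → (14, 'a')
  1 → (13, 'aa')
  2 → (10, 'aabaa')
  3 → (1, 'aababaabbaabaa')
  4 → (6, 'aabbaabaa')
  5 → (11, 'abaa')
  6 → (4, 'abaabbaabaa')
  7 → (2, 'ababaabbaabaa')
  8 → (7, 'abbaabaa')
  9 → (12, 'baa')
  10 → (9, 'baabaa')
  11 → (0, 'baababaabbaabaa')
  12 → (5, 'baabbaabaa')
  13 → (3, 'babaabbaabaa')
  14 → (8, 'bbaabaa')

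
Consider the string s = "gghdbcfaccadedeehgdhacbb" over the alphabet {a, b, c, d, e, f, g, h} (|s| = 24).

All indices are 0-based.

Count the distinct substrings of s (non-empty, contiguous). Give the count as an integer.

282

rank→(start, suffix):
  0 → (20, 'acbb')
  1 → (7, 'accadedeehgdhacbb')
  2 → (10, 'adedeehgdhacbb')
  3 → (23, 'b')
  4 → (22, 'bb')
  5 → (4, 'bcfaccadedeehgdhacbb')
  6 → (9, 'cadedeehgdhacbb')
  7 → (21, 'cbb')
  8 → (8, 'ccadedeehgdhacbb')
  9 → (5, 'cfaccadedeehgdhacbb')
  10 → (3, 'dbcfaccadedeehgdhacbb')
  11 → (11, 'dedeehgdhacbb')
  12 → (13, 'deehgdhacbb')
  13 → (18, 'dhacbb')
  14 → (12, 'edeehgdhacbb')
  15 → (14, 'eehgdhacbb')
  16 → (15, 'ehgdhacbb')
  17 → (6, 'faccadedeehgdhacbb')
  18 → (17, 'gdhacbb')
  19 → (0, 'gghdbcfaccadedeehgdhacbb')
  20 → (1, 'ghdbcfaccadedeehgdhacbb')
  21 → (19, 'hacbb')
  22 → (2, 'hdbcfaccadedeehgdhacbb')
  23 → (16, 'hgdhacbb')

SA = [20, 7, 10, 23, 22, 4, 9, 21, 8, 5, 3, 11, 13, 18, 12, 14, 15, 6, 17, 0, 1, 19, 2, 16]
i: (SA[i-1],SA[i]) lcp shared
  1: (20,7) 2 'ac'
  2: (7,10) 1 'a'
  3: (10,23) 0 ''
  4: (23,22) 1 'b'
  5: (22,4) 1 'b'
  6: (4,9) 0 ''
  7: (9,21) 1 'c'
  8: (21,8) 1 'c'
  9: (8,5) 1 'c'
  10: (5,3) 0 ''
  11: (3,11) 1 'd'
  12: (11,13) 2 'de'
  13: (13,18) 1 'd'
  14: (18,12) 0 ''
  15: (12,14) 1 'e'
  16: (14,15) 1 'e'
  17: (15,6) 0 ''
  18: (6,17) 0 ''
  19: (17,0) 1 'g'
  20: (0,1) 1 'g'
  21: (1,19) 0 ''
  22: (19,2) 1 'h'
  23: (2,16) 1 'h'

n(n+1)/2 = 24·25/2 = 300
Σ LCP = 0 + 2 + 1 + 0 + 1 + 1 + 0 + 1 + 1 + 1 + 0 + 1 + 2 + 1 + 0 + 1 + 1 + 0 + 0 + 1 + 1 + 0 + 1 + 1 = 18
distinct = 300 − 18 = 282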